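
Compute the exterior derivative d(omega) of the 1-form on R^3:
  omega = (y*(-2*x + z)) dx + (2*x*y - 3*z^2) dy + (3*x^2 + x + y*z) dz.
d(omega) = (2*x + 2*y - z) dx ∧ dy + (6*x - y + 1) dx ∧ dz + (7*z) dy ∧ dz

For a 1-form omega = sum_i f_i dx_i, the exterior derivative is
  d(omega) = sum_{i < j} (∂f_j/∂x_i - ∂f_i/∂x_j) dx_i ∧ dx_j.
  coefficient of dx ∧ dy: ∂f_2/∂x - ∂f_1/∂y = ∂(2*x*y - 3*z^2)/∂x - ∂(y*(-2*x + z))/∂y = 2*x + 2*y - z
  coefficient of dx ∧ dz: ∂f_3/∂x - ∂f_1/∂z = ∂(3*x^2 + x + y*z)/∂x - ∂(y*(-2*x + z))/∂z = 6*x - y + 1
  coefficient of dy ∧ dz: ∂f_3/∂y - ∂f_2/∂z = ∂(3*x^2 + x + y*z)/∂y - ∂(2*x*y - 3*z^2)/∂z = 7*z
Assembling: d(omega) = (2*x + 2*y - z) dx ∧ dy + (6*x - y + 1) dx ∧ dz + (7*z) dy ∧ dz.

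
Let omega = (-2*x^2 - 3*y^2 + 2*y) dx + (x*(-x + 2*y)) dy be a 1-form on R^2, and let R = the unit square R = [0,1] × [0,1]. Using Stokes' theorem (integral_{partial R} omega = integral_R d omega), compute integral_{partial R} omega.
integral_(partial R) omega = 1

Stokes: integral_partial_R omega = integral_R d omega with d omega = (∂Q/∂x - ∂P/∂y) dx ∧ dy.
  ∂Q/∂x = -2*x + 2*y
  ∂P/∂y = 2 - 6*y
  integrand = ∂Q/∂x - ∂P/∂y = -2*x + 8*y - 2.
Integrating over R: integral_0^1 integral_0^1 (-2*x + 8*y - 2) dx dy = 1.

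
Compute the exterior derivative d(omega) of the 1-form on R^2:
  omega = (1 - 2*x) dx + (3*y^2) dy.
d(omega) = 0

For a 1-form omega = sum_i f_i dx_i, the exterior derivative is
  d(omega) = sum_{i < j} (∂f_j/∂x_i - ∂f_i/∂x_j) dx_i ∧ dx_j.

Assembling: d(omega) = 0.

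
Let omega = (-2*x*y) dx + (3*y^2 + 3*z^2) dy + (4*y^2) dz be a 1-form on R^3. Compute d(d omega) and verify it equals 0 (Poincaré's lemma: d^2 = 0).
d(d omega) = 0

Step 1: d omega = sum_{i<j} (∂f_j/∂x_i - ∂f_i/∂x_j) dx_i ∧ dx_j:
  coeff of dx ∧ dy: 2*x
  coeff of dx ∧ dz: 0
  coeff of dy ∧ dz: 8*y - 6*z
Step 2: Apply d again to each 2-form coefficient. The only possible 3-form in R^3 is dx ∧ dy ∧ dz, with coefficient
  ∂(coeff of dy∧dz)/∂x - ∂(coeff of dx∧dz)/∂y + ∂(coeff of dx∧dy)/∂z
  = ∂/∂x (8*y - 6*z) - ∂/∂y (0) + ∂/∂z (2*x).
Each of these terms simplifies to sums of mixed partials that cancel in pairs. The result is 0 (by equality of mixed partials for smooth functions — Schwarz / Clairaut).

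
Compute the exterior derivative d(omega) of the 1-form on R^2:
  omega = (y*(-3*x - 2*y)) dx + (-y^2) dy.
d(omega) = (3*x + 4*y) dx ∧ dy

For a 1-form omega = sum_i f_i dx_i, the exterior derivative is
  d(omega) = sum_{i < j} (∂f_j/∂x_i - ∂f_i/∂x_j) dx_i ∧ dx_j.
  coefficient of dx ∧ dy: ∂f_2/∂x - ∂f_1/∂y = ∂(-y^2)/∂x - ∂(y*(-3*x - 2*y))/∂y = 3*x + 4*y
Assembling: d(omega) = (3*x + 4*y) dx ∧ dy.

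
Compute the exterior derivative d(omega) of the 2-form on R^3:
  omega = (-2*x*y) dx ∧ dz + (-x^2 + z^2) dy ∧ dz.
d(omega) = 0

For a 2-form omega = sum_{i<j} g_{ij} dx_i ∧ dx_j, the exterior derivative is
  d(omega) = sum_{i<j} d(g_{ij}) ∧ dx_i ∧ dx_j = sum_{i<j, k} (∂g_{ij}/∂x_k) dx_k ∧ dx_i ∧ dx_j.
Expand each term, using dx_k ∧ dx_i ∧ dx_j = sgn(permutation) dx_{(a)} ∧ dx_{(b)} ∧ dx_{(c)} with (a < b < c) sorted:
  d(-2*x*y) includes (∂/∂y)(-2*x*y) dy = (-2*x) dy, which multiplied by dx ∧ dz gives (2*x) dx ∧ dy ∧ dz
  d(-x^2 + z^2) includes (∂/∂x)(-x^2 + z^2) dx = (-2*x) dx, which multiplied by dy ∧ dz gives (-2*x) dx ∧ dy ∧ dz
Collecting like 3-forms: d(omega) = 0.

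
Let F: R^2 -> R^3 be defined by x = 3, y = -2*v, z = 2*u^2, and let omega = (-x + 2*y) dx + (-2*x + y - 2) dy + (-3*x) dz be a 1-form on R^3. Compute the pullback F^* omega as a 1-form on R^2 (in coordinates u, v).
F^* omega = (-36*u) du + (4*v + 16) dv

Using F^*(f dg) = (f ∘ F) d(g ∘ F), substitute each coordinate x_i by F_i(u, v) in f_i, and replace dx_i by d F_i = (∂F_i/∂u) du + (∂F_i/∂v) dv.
  For the x component: f_1(F) = -4*v - 3; d F_1 = (0) du + (0) dv
  For the y component: f_2(F) = -2*v - 8; d F_2 = (0) du + (-2) dv
  For the z component: f_3(F) = -9; d F_3 = (4*u) du + (0) dv
Combining and collecting du, dv coefficients:
  coeff of du: -36*u
  coeff of dv: 4*v + 16
F^* omega = (-36*u) du + (4*v + 16) dv.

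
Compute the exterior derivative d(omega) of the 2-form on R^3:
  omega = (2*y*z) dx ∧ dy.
d(omega) = (2*y) dx ∧ dy ∧ dz

For a 2-form omega = sum_{i<j} g_{ij} dx_i ∧ dx_j, the exterior derivative is
  d(omega) = sum_{i<j} d(g_{ij}) ∧ dx_i ∧ dx_j = sum_{i<j, k} (∂g_{ij}/∂x_k) dx_k ∧ dx_i ∧ dx_j.
Expand each term, using dx_k ∧ dx_i ∧ dx_j = sgn(permutation) dx_{(a)} ∧ dx_{(b)} ∧ dx_{(c)} with (a < b < c) sorted:
  d(2*y*z) includes (∂/∂z)(2*y*z) dz = (2*y) dz, which multiplied by dx ∧ dy gives (2*y) dx ∧ dy ∧ dz
Collecting like 3-forms: d(omega) = (2*y) dx ∧ dy ∧ dz.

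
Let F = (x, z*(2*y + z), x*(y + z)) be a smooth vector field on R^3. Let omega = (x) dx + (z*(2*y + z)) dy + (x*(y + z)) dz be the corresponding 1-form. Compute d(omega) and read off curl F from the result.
d(omega) = (x - 2*y - 2*z) dy ∧ dz + (-y - z) dz ∧ dx + (0) dx ∧ dy; curl F = (x - 2*y - 2*z, -y - z, 0)

d omega = sum_{i<j} (∂f_j/∂x_i - ∂f_i/∂x_j) dx_i ∧ dx_j. Under the identification (dy ∧ dz, dz ∧ dx, dx ∧ dy) ↔ (e_x, e_y, e_z), the coefficients are exactly the components of curl F. Compute:
  ∂R/∂y - ∂Q/∂z = (x) - (2*y + 2*z) = x - 2*y - 2*z
  ∂P/∂z - ∂R/∂x = (0) - (y + z) = -y - z
  ∂Q/∂x - ∂P/∂y = (0) - (0) = 0.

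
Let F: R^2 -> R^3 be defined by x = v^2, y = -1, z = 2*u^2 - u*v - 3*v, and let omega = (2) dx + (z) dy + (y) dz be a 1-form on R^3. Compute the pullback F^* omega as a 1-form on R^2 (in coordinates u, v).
F^* omega = (-4*u + v) du + (u + 4*v + 3) dv

Using F^*(f dg) = (f ∘ F) d(g ∘ F), substitute each coordinate x_i by F_i(u, v) in f_i, and replace dx_i by d F_i = (∂F_i/∂u) du + (∂F_i/∂v) dv.
  For the x component: f_1(F) = 2; d F_1 = (0) du + (2*v) dv
  For the y component: f_2(F) = 2*u^2 - u*v - 3*v; d F_2 = (0) du + (0) dv
  For the z component: f_3(F) = -1; d F_3 = (4*u - v) du + (-u - 3) dv
Combining and collecting du, dv coefficients:
  coeff of du: -4*u + v
  coeff of dv: u + 4*v + 3
F^* omega = (-4*u + v) du + (u + 4*v + 3) dv.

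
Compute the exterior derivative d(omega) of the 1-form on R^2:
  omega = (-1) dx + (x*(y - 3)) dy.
d(omega) = (y - 3) dx ∧ dy

For a 1-form omega = sum_i f_i dx_i, the exterior derivative is
  d(omega) = sum_{i < j} (∂f_j/∂x_i - ∂f_i/∂x_j) dx_i ∧ dx_j.
  coefficient of dx ∧ dy: ∂f_2/∂x - ∂f_1/∂y = ∂(x*(y - 3))/∂x - ∂(-1)/∂y = y - 3
Assembling: d(omega) = (y - 3) dx ∧ dy.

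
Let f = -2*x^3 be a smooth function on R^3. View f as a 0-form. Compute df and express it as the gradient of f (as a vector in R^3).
df = (-6*x^2) dx + (0) dy + (0) dz; grad f = (-6*x^2, 0, 0)

For a 0-form f, d f = (∂f/∂x) dx + (∂f/∂y) dy + (∂f/∂z) dz. The components of the vector representation are exactly the entries of grad f in Cartesian coordinates:
  ∂f/∂x = -6*x^2
  ∂f/∂y = 0
  ∂f/∂z = 0.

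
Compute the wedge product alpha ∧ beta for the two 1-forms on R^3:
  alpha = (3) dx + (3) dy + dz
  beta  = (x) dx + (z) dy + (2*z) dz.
alpha ∧ beta = (-3*x + 3*z) dx ∧ dy + (-x + 6*z) dx ∧ dz + (5*z) dy ∧ dz

Distribute the wedge, using dx_i ∧ dx_j = -dx_j ∧ dx_i and dx_i ∧ dx_i = 0. For each pair (i, j) with i < j, the coefficient of dx_i ∧ dx_j in alpha ∧ beta is (alpha_i * beta_j - alpha_j * beta_i). Collecting: alpha ∧ beta = (-3*x + 3*z) dx ∧ dy + (-x + 6*z) dx ∧ dz + (5*z) dy ∧ dz.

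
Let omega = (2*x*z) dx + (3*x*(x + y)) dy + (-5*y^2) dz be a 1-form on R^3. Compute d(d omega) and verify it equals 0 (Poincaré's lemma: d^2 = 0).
d(d omega) = 0

Step 1: d omega = sum_{i<j} (∂f_j/∂x_i - ∂f_i/∂x_j) dx_i ∧ dx_j:
  coeff of dx ∧ dy: 6*x + 3*y
  coeff of dx ∧ dz: -2*x
  coeff of dy ∧ dz: -10*y
Step 2: Apply d again to each 2-form coefficient. The only possible 3-form in R^3 is dx ∧ dy ∧ dz, with coefficient
  ∂(coeff of dy∧dz)/∂x - ∂(coeff of dx∧dz)/∂y + ∂(coeff of dx∧dy)/∂z
  = ∂/∂x (-10*y) - ∂/∂y (-2*x) + ∂/∂z (6*x + 3*y).
Each of these terms simplifies to sums of mixed partials that cancel in pairs. The result is 0 (by equality of mixed partials for smooth functions — Schwarz / Clairaut).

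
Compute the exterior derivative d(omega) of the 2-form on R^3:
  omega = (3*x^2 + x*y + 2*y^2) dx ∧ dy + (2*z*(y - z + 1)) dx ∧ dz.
d(omega) = (-2*z) dx ∧ dy ∧ dz

For a 2-form omega = sum_{i<j} g_{ij} dx_i ∧ dx_j, the exterior derivative is
  d(omega) = sum_{i<j} d(g_{ij}) ∧ dx_i ∧ dx_j = sum_{i<j, k} (∂g_{ij}/∂x_k) dx_k ∧ dx_i ∧ dx_j.
Expand each term, using dx_k ∧ dx_i ∧ dx_j = sgn(permutation) dx_{(a)} ∧ dx_{(b)} ∧ dx_{(c)} with (a < b < c) sorted:
  d(2*z*(y - z + 1)) includes (∂/∂y)(2*z*(y - z + 1)) dy = (2*z) dy, which multiplied by dx ∧ dz gives (-2*z) dx ∧ dy ∧ dz
Collecting like 3-forms: d(omega) = (-2*z) dx ∧ dy ∧ dz.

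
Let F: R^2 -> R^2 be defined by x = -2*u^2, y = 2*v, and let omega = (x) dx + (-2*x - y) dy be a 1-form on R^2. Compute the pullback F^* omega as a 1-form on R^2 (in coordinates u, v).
F^* omega = (8*u^3) du + (8*u^2 - 4*v) dv

Using F^*(f dg) = (f ∘ F) d(g ∘ F), substitute each coordinate x_i by F_i(u, v) in f_i, and replace dx_i by d F_i = (∂F_i/∂u) du + (∂F_i/∂v) dv.
  For the x component: f_1(F) = -2*u^2; d F_1 = (-4*u) du + (0) dv
  For the y component: f_2(F) = 4*u^2 - 2*v; d F_2 = (0) du + (2) dv
Combining and collecting du, dv coefficients:
  coeff of du: 8*u^3
  coeff of dv: 8*u^2 - 4*v
F^* omega = (8*u^3) du + (8*u^2 - 4*v) dv.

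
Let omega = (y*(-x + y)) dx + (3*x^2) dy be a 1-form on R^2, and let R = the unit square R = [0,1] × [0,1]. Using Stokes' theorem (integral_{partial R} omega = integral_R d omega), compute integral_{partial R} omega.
integral_(partial R) omega = 5/2

Stokes: integral_partial_R omega = integral_R d omega with d omega = (∂Q/∂x - ∂P/∂y) dx ∧ dy.
  ∂Q/∂x = 6*x
  ∂P/∂y = -x + 2*y
  integrand = ∂Q/∂x - ∂P/∂y = 7*x - 2*y.
Integrating over R: integral_0^1 integral_0^1 (7*x - 2*y) dx dy = 5/2.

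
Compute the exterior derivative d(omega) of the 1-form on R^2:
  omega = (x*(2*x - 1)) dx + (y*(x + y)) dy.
d(omega) = (y) dx ∧ dy

For a 1-form omega = sum_i f_i dx_i, the exterior derivative is
  d(omega) = sum_{i < j} (∂f_j/∂x_i - ∂f_i/∂x_j) dx_i ∧ dx_j.
  coefficient of dx ∧ dy: ∂f_2/∂x - ∂f_1/∂y = ∂(y*(x + y))/∂x - ∂(x*(2*x - 1))/∂y = y
Assembling: d(omega) = (y) dx ∧ dy.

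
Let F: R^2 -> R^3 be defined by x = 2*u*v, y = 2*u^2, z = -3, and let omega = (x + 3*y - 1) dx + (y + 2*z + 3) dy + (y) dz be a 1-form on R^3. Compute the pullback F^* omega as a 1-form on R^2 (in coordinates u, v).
F^* omega = (8*u^3 + 12*u^2*v + 4*u*v^2 - 12*u - 2*v) du + (2*u*(6*u^2 + 2*u*v - 1)) dv

Using F^*(f dg) = (f ∘ F) d(g ∘ F), substitute each coordinate x_i by F_i(u, v) in f_i, and replace dx_i by d F_i = (∂F_i/∂u) du + (∂F_i/∂v) dv.
  For the x component: f_1(F) = 6*u^2 + 2*u*v - 1; d F_1 = (2*v) du + (2*u) dv
  For the y component: f_2(F) = 2*u^2 - 3; d F_2 = (4*u) du + (0) dv
  For the z component: f_3(F) = 2*u^2; d F_3 = (0) du + (0) dv
Combining and collecting du, dv coefficients:
  coeff of du: 8*u^3 + 12*u^2*v + 4*u*v^2 - 12*u - 2*v
  coeff of dv: 2*u*(6*u^2 + 2*u*v - 1)
F^* omega = (8*u^3 + 12*u^2*v + 4*u*v^2 - 12*u - 2*v) du + (2*u*(6*u^2 + 2*u*v - 1)) dv.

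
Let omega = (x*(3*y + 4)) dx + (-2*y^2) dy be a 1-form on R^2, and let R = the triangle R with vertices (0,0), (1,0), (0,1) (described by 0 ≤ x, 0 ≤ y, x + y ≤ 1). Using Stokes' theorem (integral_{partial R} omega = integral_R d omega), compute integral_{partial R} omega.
integral_(partial R) omega = -1/2

Stokes: integral_partial_R omega = integral_R d omega with d omega = (∂Q/∂x - ∂P/∂y) dx ∧ dy.
  ∂Q/∂x = 0
  ∂P/∂y = 3*x
  integrand = ∂Q/∂x - ∂P/∂y = -3*x.
Integrating over R: integral_0^1 integral_0^{1-x} (-3*x) dy dx = -1/2.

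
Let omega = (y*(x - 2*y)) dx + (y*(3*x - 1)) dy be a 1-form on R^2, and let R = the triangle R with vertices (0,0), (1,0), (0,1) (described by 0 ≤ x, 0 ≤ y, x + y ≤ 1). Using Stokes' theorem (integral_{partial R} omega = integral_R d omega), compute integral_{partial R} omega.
integral_(partial R) omega = 1

Stokes: integral_partial_R omega = integral_R d omega with d omega = (∂Q/∂x - ∂P/∂y) dx ∧ dy.
  ∂Q/∂x = 3*y
  ∂P/∂y = x - 4*y
  integrand = ∂Q/∂x - ∂P/∂y = -x + 7*y.
Integrating over R: integral_0^1 integral_0^{1-x} (-x + 7*y) dy dx = 1.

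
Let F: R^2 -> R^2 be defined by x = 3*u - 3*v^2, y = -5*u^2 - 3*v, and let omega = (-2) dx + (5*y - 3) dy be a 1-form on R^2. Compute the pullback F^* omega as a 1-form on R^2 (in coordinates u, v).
F^* omega = (250*u^3 + 150*u*v + 30*u - 6) du + (75*u^2 + 57*v + 9) dv

Using F^*(f dg) = (f ∘ F) d(g ∘ F), substitute each coordinate x_i by F_i(u, v) in f_i, and replace dx_i by d F_i = (∂F_i/∂u) du + (∂F_i/∂v) dv.
  For the x component: f_1(F) = -2; d F_1 = (3) du + (-6*v) dv
  For the y component: f_2(F) = -25*u^2 - 15*v - 3; d F_2 = (-10*u) du + (-3) dv
Combining and collecting du, dv coefficients:
  coeff of du: 250*u^3 + 150*u*v + 30*u - 6
  coeff of dv: 75*u^2 + 57*v + 9
F^* omega = (250*u^3 + 150*u*v + 30*u - 6) du + (75*u^2 + 57*v + 9) dv.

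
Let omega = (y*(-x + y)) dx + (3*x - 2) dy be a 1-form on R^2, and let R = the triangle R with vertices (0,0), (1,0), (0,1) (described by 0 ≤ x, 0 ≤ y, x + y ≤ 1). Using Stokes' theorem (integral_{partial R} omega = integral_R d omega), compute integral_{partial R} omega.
integral_(partial R) omega = 4/3

Stokes: integral_partial_R omega = integral_R d omega with d omega = (∂Q/∂x - ∂P/∂y) dx ∧ dy.
  ∂Q/∂x = 3
  ∂P/∂y = -x + 2*y
  integrand = ∂Q/∂x - ∂P/∂y = x - 2*y + 3.
Integrating over R: integral_0^1 integral_0^{1-x} (x - 2*y + 3) dy dx = 4/3.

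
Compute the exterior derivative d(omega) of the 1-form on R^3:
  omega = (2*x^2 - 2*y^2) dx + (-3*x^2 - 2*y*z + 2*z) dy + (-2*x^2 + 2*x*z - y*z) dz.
d(omega) = (-6*x + 4*y) dx ∧ dy + (-4*x + 2*z) dx ∧ dz + (2*y - z - 2) dy ∧ dz

For a 1-form omega = sum_i f_i dx_i, the exterior derivative is
  d(omega) = sum_{i < j} (∂f_j/∂x_i - ∂f_i/∂x_j) dx_i ∧ dx_j.
  coefficient of dx ∧ dy: ∂f_2/∂x - ∂f_1/∂y = ∂(-3*x^2 - 2*y*z + 2*z)/∂x - ∂(2*x^2 - 2*y^2)/∂y = -6*x + 4*y
  coefficient of dx ∧ dz: ∂f_3/∂x - ∂f_1/∂z = ∂(-2*x^2 + 2*x*z - y*z)/∂x - ∂(2*x^2 - 2*y^2)/∂z = -4*x + 2*z
  coefficient of dy ∧ dz: ∂f_3/∂y - ∂f_2/∂z = ∂(-2*x^2 + 2*x*z - y*z)/∂y - ∂(-3*x^2 - 2*y*z + 2*z)/∂z = 2*y - z - 2
Assembling: d(omega) = (-6*x + 4*y) dx ∧ dy + (-4*x + 2*z) dx ∧ dz + (2*y - z - 2) dy ∧ dz.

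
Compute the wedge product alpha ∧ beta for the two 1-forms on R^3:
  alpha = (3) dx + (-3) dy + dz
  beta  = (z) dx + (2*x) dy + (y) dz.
alpha ∧ beta = (6*x + 3*z) dx ∧ dy + (3*y - z) dx ∧ dz + (-2*x - 3*y) dy ∧ dz

Distribute the wedge, using dx_i ∧ dx_j = -dx_j ∧ dx_i and dx_i ∧ dx_i = 0. For each pair (i, j) with i < j, the coefficient of dx_i ∧ dx_j in alpha ∧ beta is (alpha_i * beta_j - alpha_j * beta_i). Collecting: alpha ∧ beta = (6*x + 3*z) dx ∧ dy + (3*y - z) dx ∧ dz + (-2*x - 3*y) dy ∧ dz.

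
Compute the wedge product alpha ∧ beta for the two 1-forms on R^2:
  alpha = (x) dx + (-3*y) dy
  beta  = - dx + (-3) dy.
alpha ∧ beta = (-3*x - 3*y) dx ∧ dy

Distribute the wedge, using dx_i ∧ dx_j = -dx_j ∧ dx_i and dx_i ∧ dx_i = 0. For each pair (i, j) with i < j, the coefficient of dx_i ∧ dx_j in alpha ∧ beta is (alpha_i * beta_j - alpha_j * beta_i). Collecting: alpha ∧ beta = (-3*x - 3*y) dx ∧ dy.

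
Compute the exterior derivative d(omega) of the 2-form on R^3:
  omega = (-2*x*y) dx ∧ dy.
d(omega) = 0

For a 2-form omega = sum_{i<j} g_{ij} dx_i ∧ dx_j, the exterior derivative is
  d(omega) = sum_{i<j} d(g_{ij}) ∧ dx_i ∧ dx_j = sum_{i<j, k} (∂g_{ij}/∂x_k) dx_k ∧ dx_i ∧ dx_j.
Expand each term, using dx_k ∧ dx_i ∧ dx_j = sgn(permutation) dx_{(a)} ∧ dx_{(b)} ∧ dx_{(c)} with (a < b < c) sorted:

Collecting like 3-forms: d(omega) = 0.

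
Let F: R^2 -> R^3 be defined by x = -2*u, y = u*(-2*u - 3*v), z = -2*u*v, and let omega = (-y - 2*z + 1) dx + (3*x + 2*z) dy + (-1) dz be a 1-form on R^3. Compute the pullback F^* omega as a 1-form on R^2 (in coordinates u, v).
F^* omega = (16*u^2*v + 20*u^2 + 12*u*v^2 + 4*u*v + 2*v - 2) du + (2*u*(6*u*v + 9*u + 1)) dv

Using F^*(f dg) = (f ∘ F) d(g ∘ F), substitute each coordinate x_i by F_i(u, v) in f_i, and replace dx_i by d F_i = (∂F_i/∂u) du + (∂F_i/∂v) dv.
  For the x component: f_1(F) = 2*u^2 + 7*u*v + 1; d F_1 = (-2) du + (0) dv
  For the y component: f_2(F) = 2*u*(-2*v - 3); d F_2 = (-4*u - 3*v) du + (-3*u) dv
  For the z component: f_3(F) = -1; d F_3 = (-2*v) du + (-2*u) dv
Combining and collecting du, dv coefficients:
  coeff of du: 16*u^2*v + 20*u^2 + 12*u*v^2 + 4*u*v + 2*v - 2
  coeff of dv: 2*u*(6*u*v + 9*u + 1)
F^* omega = (16*u^2*v + 20*u^2 + 12*u*v^2 + 4*u*v + 2*v - 2) du + (2*u*(6*u*v + 9*u + 1)) dv.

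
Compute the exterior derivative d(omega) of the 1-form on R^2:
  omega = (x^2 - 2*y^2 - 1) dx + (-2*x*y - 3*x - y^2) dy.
d(omega) = (2*y - 3) dx ∧ dy

For a 1-form omega = sum_i f_i dx_i, the exterior derivative is
  d(omega) = sum_{i < j} (∂f_j/∂x_i - ∂f_i/∂x_j) dx_i ∧ dx_j.
  coefficient of dx ∧ dy: ∂f_2/∂x - ∂f_1/∂y = ∂(-2*x*y - 3*x - y^2)/∂x - ∂(x^2 - 2*y^2 - 1)/∂y = 2*y - 3
Assembling: d(omega) = (2*y - 3) dx ∧ dy.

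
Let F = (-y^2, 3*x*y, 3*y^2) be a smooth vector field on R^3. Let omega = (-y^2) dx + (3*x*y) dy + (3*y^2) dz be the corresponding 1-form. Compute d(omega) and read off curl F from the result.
d(omega) = (6*y) dy ∧ dz + (0) dz ∧ dx + (5*y) dx ∧ dy; curl F = (6*y, 0, 5*y)

d omega = sum_{i<j} (∂f_j/∂x_i - ∂f_i/∂x_j) dx_i ∧ dx_j. Under the identification (dy ∧ dz, dz ∧ dx, dx ∧ dy) ↔ (e_x, e_y, e_z), the coefficients are exactly the components of curl F. Compute:
  ∂R/∂y - ∂Q/∂z = (6*y) - (0) = 6*y
  ∂P/∂z - ∂R/∂x = (0) - (0) = 0
  ∂Q/∂x - ∂P/∂y = (3*y) - (-2*y) = 5*y.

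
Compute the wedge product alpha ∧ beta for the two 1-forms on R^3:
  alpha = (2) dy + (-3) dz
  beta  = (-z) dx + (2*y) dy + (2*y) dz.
alpha ∧ beta = (2*z) dx ∧ dy + (10*y) dy ∧ dz + (-3*z) dx ∧ dz

Distribute the wedge, using dx_i ∧ dx_j = -dx_j ∧ dx_i and dx_i ∧ dx_i = 0. For each pair (i, j) with i < j, the coefficient of dx_i ∧ dx_j in alpha ∧ beta is (alpha_i * beta_j - alpha_j * beta_i). Collecting: alpha ∧ beta = (2*z) dx ∧ dy + (10*y) dy ∧ dz + (-3*z) dx ∧ dz.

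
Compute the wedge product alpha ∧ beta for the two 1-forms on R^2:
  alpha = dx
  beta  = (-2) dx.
alpha ∧ beta = 0

Distribute the wedge, using dx_i ∧ dx_j = -dx_j ∧ dx_i and dx_i ∧ dx_i = 0. For each pair (i, j) with i < j, the coefficient of dx_i ∧ dx_j in alpha ∧ beta is (alpha_i * beta_j - alpha_j * beta_i). Collecting: alpha ∧ beta = 0.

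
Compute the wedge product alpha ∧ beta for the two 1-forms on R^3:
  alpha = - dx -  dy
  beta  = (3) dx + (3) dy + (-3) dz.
alpha ∧ beta = (3) dx ∧ dz + (3) dy ∧ dz

Distribute the wedge, using dx_i ∧ dx_j = -dx_j ∧ dx_i and dx_i ∧ dx_i = 0. For each pair (i, j) with i < j, the coefficient of dx_i ∧ dx_j in alpha ∧ beta is (alpha_i * beta_j - alpha_j * beta_i). Collecting: alpha ∧ beta = (3) dx ∧ dz + (3) dy ∧ dz.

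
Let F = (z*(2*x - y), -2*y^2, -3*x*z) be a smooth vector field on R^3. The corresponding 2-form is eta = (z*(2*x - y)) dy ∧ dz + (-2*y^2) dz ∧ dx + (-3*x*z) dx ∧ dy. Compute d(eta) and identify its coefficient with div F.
d(eta) = (-3*x - 4*y + 2*z) dx ∧ dy ∧ dz; div F = -3*x - 4*y + 2*z

For a 2-form in R^3 of the form above, applying d gives a 3-form with coefficient ∂P/∂x + ∂Q/∂y + ∂R/∂z:
  ∂P/∂x = 2*z
  ∂Q/∂y = -4*y
  ∂R/∂z = -3*x
Sum = -3*x - 4*y + 2*z, which is exactly div F.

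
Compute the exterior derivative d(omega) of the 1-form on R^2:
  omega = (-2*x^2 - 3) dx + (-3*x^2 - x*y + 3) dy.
d(omega) = (-6*x - y) dx ∧ dy

For a 1-form omega = sum_i f_i dx_i, the exterior derivative is
  d(omega) = sum_{i < j} (∂f_j/∂x_i - ∂f_i/∂x_j) dx_i ∧ dx_j.
  coefficient of dx ∧ dy: ∂f_2/∂x - ∂f_1/∂y = ∂(-3*x^2 - x*y + 3)/∂x - ∂(-2*x^2 - 3)/∂y = -6*x - y
Assembling: d(omega) = (-6*x - y) dx ∧ dy.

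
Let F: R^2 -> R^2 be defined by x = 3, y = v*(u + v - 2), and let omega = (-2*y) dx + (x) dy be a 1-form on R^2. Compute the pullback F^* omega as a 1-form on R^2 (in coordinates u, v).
F^* omega = (3*v) du + (3*u + 6*v - 6) dv

Using F^*(f dg) = (f ∘ F) d(g ∘ F), substitute each coordinate x_i by F_i(u, v) in f_i, and replace dx_i by d F_i = (∂F_i/∂u) du + (∂F_i/∂v) dv.
  For the x component: f_1(F) = 2*v*(-u - v + 2); d F_1 = (0) du + (0) dv
  For the y component: f_2(F) = 3; d F_2 = (v) du + (u + 2*v - 2) dv
Combining and collecting du, dv coefficients:
  coeff of du: 3*v
  coeff of dv: 3*u + 6*v - 6
F^* omega = (3*v) du + (3*u + 6*v - 6) dv.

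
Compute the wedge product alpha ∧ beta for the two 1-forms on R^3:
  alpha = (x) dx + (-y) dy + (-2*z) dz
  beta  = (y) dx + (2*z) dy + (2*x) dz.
alpha ∧ beta = (2*x*z + y^2) dx ∧ dy + (2*x^2 + 2*y*z) dx ∧ dz + (-2*x*y + 4*z^2) dy ∧ dz

Distribute the wedge, using dx_i ∧ dx_j = -dx_j ∧ dx_i and dx_i ∧ dx_i = 0. For each pair (i, j) with i < j, the coefficient of dx_i ∧ dx_j in alpha ∧ beta is (alpha_i * beta_j - alpha_j * beta_i). Collecting: alpha ∧ beta = (2*x*z + y^2) dx ∧ dy + (2*x^2 + 2*y*z) dx ∧ dz + (-2*x*y + 4*z^2) dy ∧ dz.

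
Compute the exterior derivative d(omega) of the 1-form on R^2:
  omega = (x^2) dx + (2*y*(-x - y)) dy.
d(omega) = (-2*y) dx ∧ dy

For a 1-form omega = sum_i f_i dx_i, the exterior derivative is
  d(omega) = sum_{i < j} (∂f_j/∂x_i - ∂f_i/∂x_j) dx_i ∧ dx_j.
  coefficient of dx ∧ dy: ∂f_2/∂x - ∂f_1/∂y = ∂(2*y*(-x - y))/∂x - ∂(x^2)/∂y = -2*y
Assembling: d(omega) = (-2*y) dx ∧ dy.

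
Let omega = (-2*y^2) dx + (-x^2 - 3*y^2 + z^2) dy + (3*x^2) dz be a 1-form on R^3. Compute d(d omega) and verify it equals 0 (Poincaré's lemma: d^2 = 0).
d(d omega) = 0

Step 1: d omega = sum_{i<j} (∂f_j/∂x_i - ∂f_i/∂x_j) dx_i ∧ dx_j:
  coeff of dx ∧ dy: -2*x + 4*y
  coeff of dx ∧ dz: 6*x
  coeff of dy ∧ dz: -2*z
Step 2: Apply d again to each 2-form coefficient. The only possible 3-form in R^3 is dx ∧ dy ∧ dz, with coefficient
  ∂(coeff of dy∧dz)/∂x - ∂(coeff of dx∧dz)/∂y + ∂(coeff of dx∧dy)/∂z
  = ∂/∂x (-2*z) - ∂/∂y (6*x) + ∂/∂z (-2*x + 4*y).
Each of these terms simplifies to sums of mixed partials that cancel in pairs. The result is 0 (by equality of mixed partials for smooth functions — Schwarz / Clairaut).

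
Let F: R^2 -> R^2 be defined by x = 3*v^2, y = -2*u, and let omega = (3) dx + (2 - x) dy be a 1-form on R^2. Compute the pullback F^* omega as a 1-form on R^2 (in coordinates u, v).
F^* omega = (6*v^2 - 4) du + (18*v) dv

Using F^*(f dg) = (f ∘ F) d(g ∘ F), substitute each coordinate x_i by F_i(u, v) in f_i, and replace dx_i by d F_i = (∂F_i/∂u) du + (∂F_i/∂v) dv.
  For the x component: f_1(F) = 3; d F_1 = (0) du + (6*v) dv
  For the y component: f_2(F) = 2 - 3*v^2; d F_2 = (-2) du + (0) dv
Combining and collecting du, dv coefficients:
  coeff of du: 6*v^2 - 4
  coeff of dv: 18*v
F^* omega = (6*v^2 - 4) du + (18*v) dv.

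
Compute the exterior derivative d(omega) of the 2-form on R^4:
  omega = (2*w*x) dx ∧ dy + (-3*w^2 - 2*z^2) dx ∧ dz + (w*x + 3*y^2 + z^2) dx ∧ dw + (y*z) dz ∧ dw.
d(omega) = (2*x - 6*y) dx ∧ dy ∧ dw + (-6*w - 2*z) dx ∧ dz ∧ dw + (z) dy ∧ dz ∧ dw

For a 2-form omega = sum_{i<j} g_{ij} dx_i ∧ dx_j, the exterior derivative is
  d(omega) = sum_{i<j} d(g_{ij}) ∧ dx_i ∧ dx_j = sum_{i<j, k} (∂g_{ij}/∂x_k) dx_k ∧ dx_i ∧ dx_j.
Expand each term, using dx_k ∧ dx_i ∧ dx_j = sgn(permutation) dx_{(a)} ∧ dx_{(b)} ∧ dx_{(c)} with (a < b < c) sorted:
  d(2*w*x) includes (∂/∂w)(2*w*x) dw = (2*x) dw, which multiplied by dx ∧ dy gives (2*x) dx ∧ dy ∧ dw
  d(-3*w^2 - 2*z^2) includes (∂/∂w)(-3*w^2 - 2*z^2) dw = (-6*w) dw, which multiplied by dx ∧ dz gives (-6*w) dx ∧ dz ∧ dw
  d(w*x + 3*y^2 + z^2) includes (∂/∂y)(w*x + 3*y^2 + z^2) dy = (6*y) dy, which multiplied by dx ∧ dw gives (-6*y) dx ∧ dy ∧ dw
  d(w*x + 3*y^2 + z^2) includes (∂/∂z)(w*x + 3*y^2 + z^2) dz = (2*z) dz, which multiplied by dx ∧ dw gives (-2*z) dx ∧ dz ∧ dw
  d(y*z) includes (∂/∂y)(y*z) dy = (z) dy, which multiplied by dz ∧ dw gives (z) dy ∧ dz ∧ dw
Collecting like 3-forms: d(omega) = (2*x - 6*y) dx ∧ dy ∧ dw + (-6*w - 2*z) dx ∧ dz ∧ dw + (z) dy ∧ dz ∧ dw.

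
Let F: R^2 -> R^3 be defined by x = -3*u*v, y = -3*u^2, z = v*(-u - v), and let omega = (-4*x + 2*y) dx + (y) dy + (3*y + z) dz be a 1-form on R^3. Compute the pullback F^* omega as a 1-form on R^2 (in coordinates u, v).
F^* omega = (18*u^3 + 27*u^2*v - 35*u*v^2 + v^3) du + (27*u^3 - 17*u^2*v + 3*u*v^2 + 2*v^3) dv

Using F^*(f dg) = (f ∘ F) d(g ∘ F), substitute each coordinate x_i by F_i(u, v) in f_i, and replace dx_i by d F_i = (∂F_i/∂u) du + (∂F_i/∂v) dv.
  For the x component: f_1(F) = 6*u*(-u + 2*v); d F_1 = (-3*v) du + (-3*u) dv
  For the y component: f_2(F) = -3*u^2; d F_2 = (-6*u) du + (0) dv
  For the z component: f_3(F) = -9*u^2 - u*v - v^2; d F_3 = (-v) du + (-u - 2*v) dv
Combining and collecting du, dv coefficients:
  coeff of du: 18*u^3 + 27*u^2*v - 35*u*v^2 + v^3
  coeff of dv: 27*u^3 - 17*u^2*v + 3*u*v^2 + 2*v^3
F^* omega = (18*u^3 + 27*u^2*v - 35*u*v^2 + v^3) du + (27*u^3 - 17*u^2*v + 3*u*v^2 + 2*v^3) dv.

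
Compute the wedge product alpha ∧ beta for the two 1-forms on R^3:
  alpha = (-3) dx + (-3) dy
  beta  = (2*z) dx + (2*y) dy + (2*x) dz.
alpha ∧ beta = (-6*y + 6*z) dx ∧ dy + (-6*x) dx ∧ dz + (-6*x) dy ∧ dz

Distribute the wedge, using dx_i ∧ dx_j = -dx_j ∧ dx_i and dx_i ∧ dx_i = 0. For each pair (i, j) with i < j, the coefficient of dx_i ∧ dx_j in alpha ∧ beta is (alpha_i * beta_j - alpha_j * beta_i). Collecting: alpha ∧ beta = (-6*y + 6*z) dx ∧ dy + (-6*x) dx ∧ dz + (-6*x) dy ∧ dz.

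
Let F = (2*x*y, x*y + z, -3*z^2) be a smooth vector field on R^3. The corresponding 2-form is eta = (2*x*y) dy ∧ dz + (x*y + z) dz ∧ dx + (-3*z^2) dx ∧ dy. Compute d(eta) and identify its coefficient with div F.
d(eta) = (x + 2*y - 6*z) dx ∧ dy ∧ dz; div F = x + 2*y - 6*z

For a 2-form in R^3 of the form above, applying d gives a 3-form with coefficient ∂P/∂x + ∂Q/∂y + ∂R/∂z:
  ∂P/∂x = 2*y
  ∂Q/∂y = x
  ∂R/∂z = -6*z
Sum = x + 2*y - 6*z, which is exactly div F.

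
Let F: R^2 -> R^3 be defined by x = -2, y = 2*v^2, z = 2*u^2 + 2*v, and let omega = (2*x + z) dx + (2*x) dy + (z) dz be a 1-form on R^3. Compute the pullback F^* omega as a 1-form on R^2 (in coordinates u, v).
F^* omega = (8*u*(u^2 + v)) du + (4*u^2 - 12*v) dv

Using F^*(f dg) = (f ∘ F) d(g ∘ F), substitute each coordinate x_i by F_i(u, v) in f_i, and replace dx_i by d F_i = (∂F_i/∂u) du + (∂F_i/∂v) dv.
  For the x component: f_1(F) = 2*u^2 + 2*v - 4; d F_1 = (0) du + (0) dv
  For the y component: f_2(F) = -4; d F_2 = (0) du + (4*v) dv
  For the z component: f_3(F) = 2*u^2 + 2*v; d F_3 = (4*u) du + (2) dv
Combining and collecting du, dv coefficients:
  coeff of du: 8*u*(u^2 + v)
  coeff of dv: 4*u^2 - 12*v
F^* omega = (8*u*(u^2 + v)) du + (4*u^2 - 12*v) dv.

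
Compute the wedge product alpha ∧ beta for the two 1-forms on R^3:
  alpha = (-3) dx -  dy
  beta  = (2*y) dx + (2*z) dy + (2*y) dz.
alpha ∧ beta = (2*y - 6*z) dx ∧ dy + (-6*y) dx ∧ dz + (-2*y) dy ∧ dz

Distribute the wedge, using dx_i ∧ dx_j = -dx_j ∧ dx_i and dx_i ∧ dx_i = 0. For each pair (i, j) with i < j, the coefficient of dx_i ∧ dx_j in alpha ∧ beta is (alpha_i * beta_j - alpha_j * beta_i). Collecting: alpha ∧ beta = (2*y - 6*z) dx ∧ dy + (-6*y) dx ∧ dz + (-2*y) dy ∧ dz.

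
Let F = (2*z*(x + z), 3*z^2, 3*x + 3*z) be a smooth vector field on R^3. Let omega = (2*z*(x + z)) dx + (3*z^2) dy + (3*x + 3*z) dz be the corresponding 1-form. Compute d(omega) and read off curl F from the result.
d(omega) = (-6*z) dy ∧ dz + (2*x + 4*z - 3) dz ∧ dx + (0) dx ∧ dy; curl F = (-6*z, 2*x + 4*z - 3, 0)

d omega = sum_{i<j} (∂f_j/∂x_i - ∂f_i/∂x_j) dx_i ∧ dx_j. Under the identification (dy ∧ dz, dz ∧ dx, dx ∧ dy) ↔ (e_x, e_y, e_z), the coefficients are exactly the components of curl F. Compute:
  ∂R/∂y - ∂Q/∂z = (0) - (6*z) = -6*z
  ∂P/∂z - ∂R/∂x = (2*x + 4*z) - (3) = 2*x + 4*z - 3
  ∂Q/∂x - ∂P/∂y = (0) - (0) = 0.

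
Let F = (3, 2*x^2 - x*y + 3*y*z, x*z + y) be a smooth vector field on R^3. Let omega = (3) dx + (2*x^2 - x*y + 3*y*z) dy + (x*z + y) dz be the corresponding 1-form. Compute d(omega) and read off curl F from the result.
d(omega) = (1 - 3*y) dy ∧ dz + (-z) dz ∧ dx + (4*x - y) dx ∧ dy; curl F = (1 - 3*y, -z, 4*x - y)

d omega = sum_{i<j} (∂f_j/∂x_i - ∂f_i/∂x_j) dx_i ∧ dx_j. Under the identification (dy ∧ dz, dz ∧ dx, dx ∧ dy) ↔ (e_x, e_y, e_z), the coefficients are exactly the components of curl F. Compute:
  ∂R/∂y - ∂Q/∂z = (1) - (3*y) = 1 - 3*y
  ∂P/∂z - ∂R/∂x = (0) - (z) = -z
  ∂Q/∂x - ∂P/∂y = (4*x - y) - (0) = 4*x - y.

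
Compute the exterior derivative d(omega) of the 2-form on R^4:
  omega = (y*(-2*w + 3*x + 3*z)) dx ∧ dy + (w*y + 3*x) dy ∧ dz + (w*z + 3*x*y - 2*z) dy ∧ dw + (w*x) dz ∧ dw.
d(omega) = (3*y + 3) dx ∧ dy ∧ dz + (y) dx ∧ dy ∧ dw + (-w + y + 2) dy ∧ dz ∧ dw + (w) dx ∧ dz ∧ dw

For a 2-form omega = sum_{i<j} g_{ij} dx_i ∧ dx_j, the exterior derivative is
  d(omega) = sum_{i<j} d(g_{ij}) ∧ dx_i ∧ dx_j = sum_{i<j, k} (∂g_{ij}/∂x_k) dx_k ∧ dx_i ∧ dx_j.
Expand each term, using dx_k ∧ dx_i ∧ dx_j = sgn(permutation) dx_{(a)} ∧ dx_{(b)} ∧ dx_{(c)} with (a < b < c) sorted:
  d(y*(-2*w + 3*x + 3*z)) includes (∂/∂z)(y*(-2*w + 3*x + 3*z)) dz = (3*y) dz, which multiplied by dx ∧ dy gives (3*y) dx ∧ dy ∧ dz
  d(y*(-2*w + 3*x + 3*z)) includes (∂/∂w)(y*(-2*w + 3*x + 3*z)) dw = (-2*y) dw, which multiplied by dx ∧ dy gives (-2*y) dx ∧ dy ∧ dw
  d(w*y + 3*x) includes (∂/∂x)(w*y + 3*x) dx = (3) dx, which multiplied by dy ∧ dz gives (3) dx ∧ dy ∧ dz
  d(w*y + 3*x) includes (∂/∂w)(w*y + 3*x) dw = (y) dw, which multiplied by dy ∧ dz gives (y) dy ∧ dz ∧ dw
  d(w*z + 3*x*y - 2*z) includes (∂/∂x)(w*z + 3*x*y - 2*z) dx = (3*y) dx, which multiplied by dy ∧ dw gives (3*y) dx ∧ dy ∧ dw
  d(w*z + 3*x*y - 2*z) includes (∂/∂z)(w*z + 3*x*y - 2*z) dz = (w - 2) dz, which multiplied by dy ∧ dw gives (2 - w) dy ∧ dz ∧ dw
  d(w*x) includes (∂/∂x)(w*x) dx = (w) dx, which multiplied by dz ∧ dw gives (w) dx ∧ dz ∧ dw
Collecting like 3-forms: d(omega) = (3*y + 3) dx ∧ dy ∧ dz + (y) dx ∧ dy ∧ dw + (-w + y + 2) dy ∧ dz ∧ dw + (w) dx ∧ dz ∧ dw.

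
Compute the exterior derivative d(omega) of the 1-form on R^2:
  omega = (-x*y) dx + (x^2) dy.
d(omega) = (3*x) dx ∧ dy

For a 1-form omega = sum_i f_i dx_i, the exterior derivative is
  d(omega) = sum_{i < j} (∂f_j/∂x_i - ∂f_i/∂x_j) dx_i ∧ dx_j.
  coefficient of dx ∧ dy: ∂f_2/∂x - ∂f_1/∂y = ∂(x^2)/∂x - ∂(-x*y)/∂y = 3*x
Assembling: d(omega) = (3*x) dx ∧ dy.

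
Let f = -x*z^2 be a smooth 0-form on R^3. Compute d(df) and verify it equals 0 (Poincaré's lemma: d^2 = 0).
d(df) = 0

Step 1: df = sum_i (∂f/∂x_i) dx_i = (-z^2) dx + (0) dy + (-2*x*z) dz.
Step 2: Apply d again. Using the 1-form formula, the coefficient of dx ∧ dy in d(df) is ∂^2 f/∂x ∂y - ∂^2 f/∂y ∂x = (0) - (0) = 0 (equality of mixed partials for smooth f).
Similarly for dx ∧ dz and dy ∧ dz — all coefficients vanish. So d(df) = 0.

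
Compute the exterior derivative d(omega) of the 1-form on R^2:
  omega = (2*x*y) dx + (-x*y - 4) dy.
d(omega) = (-2*x - y) dx ∧ dy

For a 1-form omega = sum_i f_i dx_i, the exterior derivative is
  d(omega) = sum_{i < j} (∂f_j/∂x_i - ∂f_i/∂x_j) dx_i ∧ dx_j.
  coefficient of dx ∧ dy: ∂f_2/∂x - ∂f_1/∂y = ∂(-x*y - 4)/∂x - ∂(2*x*y)/∂y = -2*x - y
Assembling: d(omega) = (-2*x - y) dx ∧ dy.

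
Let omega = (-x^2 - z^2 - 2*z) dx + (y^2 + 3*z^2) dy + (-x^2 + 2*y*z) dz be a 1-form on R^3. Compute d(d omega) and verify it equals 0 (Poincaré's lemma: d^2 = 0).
d(d omega) = 0

Step 1: d omega = sum_{i<j} (∂f_j/∂x_i - ∂f_i/∂x_j) dx_i ∧ dx_j:
  coeff of dx ∧ dy: 0
  coeff of dx ∧ dz: -2*x + 2*z + 2
  coeff of dy ∧ dz: -4*z
Step 2: Apply d again to each 2-form coefficient. The only possible 3-form in R^3 is dx ∧ dy ∧ dz, with coefficient
  ∂(coeff of dy∧dz)/∂x - ∂(coeff of dx∧dz)/∂y + ∂(coeff of dx∧dy)/∂z
  = ∂/∂x (-4*z) - ∂/∂y (-2*x + 2*z + 2) + ∂/∂z (0).
Each of these terms simplifies to sums of mixed partials that cancel in pairs. The result is 0 (by equality of mixed partials for smooth functions — Schwarz / Clairaut).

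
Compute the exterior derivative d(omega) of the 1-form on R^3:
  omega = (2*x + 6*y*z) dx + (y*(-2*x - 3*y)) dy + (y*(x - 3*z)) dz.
d(omega) = (-2*y - 6*z) dx ∧ dy + (-5*y) dx ∧ dz + (x - 3*z) dy ∧ dz

For a 1-form omega = sum_i f_i dx_i, the exterior derivative is
  d(omega) = sum_{i < j} (∂f_j/∂x_i - ∂f_i/∂x_j) dx_i ∧ dx_j.
  coefficient of dx ∧ dy: ∂f_2/∂x - ∂f_1/∂y = ∂(y*(-2*x - 3*y))/∂x - ∂(2*x + 6*y*z)/∂y = -2*y - 6*z
  coefficient of dx ∧ dz: ∂f_3/∂x - ∂f_1/∂z = ∂(y*(x - 3*z))/∂x - ∂(2*x + 6*y*z)/∂z = -5*y
  coefficient of dy ∧ dz: ∂f_3/∂y - ∂f_2/∂z = ∂(y*(x - 3*z))/∂y - ∂(y*(-2*x - 3*y))/∂z = x - 3*z
Assembling: d(omega) = (-2*y - 6*z) dx ∧ dy + (-5*y) dx ∧ dz + (x - 3*z) dy ∧ dz.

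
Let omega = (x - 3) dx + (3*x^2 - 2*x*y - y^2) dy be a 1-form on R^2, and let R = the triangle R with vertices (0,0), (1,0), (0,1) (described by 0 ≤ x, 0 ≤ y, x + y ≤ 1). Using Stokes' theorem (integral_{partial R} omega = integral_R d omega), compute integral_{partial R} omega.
integral_(partial R) omega = 2/3

Stokes: integral_partial_R omega = integral_R d omega with d omega = (∂Q/∂x - ∂P/∂y) dx ∧ dy.
  ∂Q/∂x = 6*x - 2*y
  ∂P/∂y = 0
  integrand = ∂Q/∂x - ∂P/∂y = 6*x - 2*y.
Integrating over R: integral_0^1 integral_0^{1-x} (6*x - 2*y) dy dx = 2/3.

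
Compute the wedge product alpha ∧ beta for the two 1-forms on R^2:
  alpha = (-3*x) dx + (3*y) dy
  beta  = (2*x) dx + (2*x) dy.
alpha ∧ beta = (-6*x*(x + y)) dx ∧ dy

Distribute the wedge, using dx_i ∧ dx_j = -dx_j ∧ dx_i and dx_i ∧ dx_i = 0. For each pair (i, j) with i < j, the coefficient of dx_i ∧ dx_j in alpha ∧ beta is (alpha_i * beta_j - alpha_j * beta_i). Collecting: alpha ∧ beta = (-6*x*(x + y)) dx ∧ dy.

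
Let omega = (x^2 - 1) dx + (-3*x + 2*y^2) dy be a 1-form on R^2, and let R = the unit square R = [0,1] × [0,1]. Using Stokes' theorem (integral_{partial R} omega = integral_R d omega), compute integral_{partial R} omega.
integral_(partial R) omega = -3

Stokes: integral_partial_R omega = integral_R d omega with d omega = (∂Q/∂x - ∂P/∂y) dx ∧ dy.
  ∂Q/∂x = -3
  ∂P/∂y = 0
  integrand = ∂Q/∂x - ∂P/∂y = -3.
Integrating over R: integral_0^1 integral_0^1 (-3) dx dy = -3.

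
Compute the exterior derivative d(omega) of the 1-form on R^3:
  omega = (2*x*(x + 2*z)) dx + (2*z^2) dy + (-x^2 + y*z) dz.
d(omega) = (-6*x) dx ∧ dz + (-3*z) dy ∧ dz

For a 1-form omega = sum_i f_i dx_i, the exterior derivative is
  d(omega) = sum_{i < j} (∂f_j/∂x_i - ∂f_i/∂x_j) dx_i ∧ dx_j.
  coefficient of dx ∧ dz: ∂f_3/∂x - ∂f_1/∂z = ∂(-x^2 + y*z)/∂x - ∂(2*x*(x + 2*z))/∂z = -6*x
  coefficient of dy ∧ dz: ∂f_3/∂y - ∂f_2/∂z = ∂(-x^2 + y*z)/∂y - ∂(2*z^2)/∂z = -3*z
Assembling: d(omega) = (-6*x) dx ∧ dz + (-3*z) dy ∧ dz.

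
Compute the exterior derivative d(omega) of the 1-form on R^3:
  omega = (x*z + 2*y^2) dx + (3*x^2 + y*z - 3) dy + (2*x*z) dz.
d(omega) = (6*x - 4*y) dx ∧ dy + (-x + 2*z) dx ∧ dz + (-y) dy ∧ dz

For a 1-form omega = sum_i f_i dx_i, the exterior derivative is
  d(omega) = sum_{i < j} (∂f_j/∂x_i - ∂f_i/∂x_j) dx_i ∧ dx_j.
  coefficient of dx ∧ dy: ∂f_2/∂x - ∂f_1/∂y = ∂(3*x^2 + y*z - 3)/∂x - ∂(x*z + 2*y^2)/∂y = 6*x - 4*y
  coefficient of dx ∧ dz: ∂f_3/∂x - ∂f_1/∂z = ∂(2*x*z)/∂x - ∂(x*z + 2*y^2)/∂z = -x + 2*z
  coefficient of dy ∧ dz: ∂f_3/∂y - ∂f_2/∂z = ∂(2*x*z)/∂y - ∂(3*x^2 + y*z - 3)/∂z = -y
Assembling: d(omega) = (6*x - 4*y) dx ∧ dy + (-x + 2*z) dx ∧ dz + (-y) dy ∧ dz.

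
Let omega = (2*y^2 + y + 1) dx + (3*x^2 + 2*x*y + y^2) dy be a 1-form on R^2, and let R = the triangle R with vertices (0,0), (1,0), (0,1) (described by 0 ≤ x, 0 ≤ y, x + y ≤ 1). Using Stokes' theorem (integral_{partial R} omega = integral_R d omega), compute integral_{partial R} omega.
integral_(partial R) omega = 1/6

Stokes: integral_partial_R omega = integral_R d omega with d omega = (∂Q/∂x - ∂P/∂y) dx ∧ dy.
  ∂Q/∂x = 6*x + 2*y
  ∂P/∂y = 4*y + 1
  integrand = ∂Q/∂x - ∂P/∂y = 6*x - 2*y - 1.
Integrating over R: integral_0^1 integral_0^{1-x} (6*x - 2*y - 1) dy dx = 1/6.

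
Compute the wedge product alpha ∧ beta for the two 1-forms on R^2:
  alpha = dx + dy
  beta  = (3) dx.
alpha ∧ beta = (-3) dx ∧ dy

Distribute the wedge, using dx_i ∧ dx_j = -dx_j ∧ dx_i and dx_i ∧ dx_i = 0. For each pair (i, j) with i < j, the coefficient of dx_i ∧ dx_j in alpha ∧ beta is (alpha_i * beta_j - alpha_j * beta_i). Collecting: alpha ∧ beta = (-3) dx ∧ dy.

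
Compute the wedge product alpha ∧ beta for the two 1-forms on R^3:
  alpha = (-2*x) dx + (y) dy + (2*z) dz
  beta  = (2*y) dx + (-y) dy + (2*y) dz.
alpha ∧ beta = (2*y*(x - y)) dx ∧ dy + (-4*y*(x + z)) dx ∧ dz + (2*y*(y + z)) dy ∧ dz

Distribute the wedge, using dx_i ∧ dx_j = -dx_j ∧ dx_i and dx_i ∧ dx_i = 0. For each pair (i, j) with i < j, the coefficient of dx_i ∧ dx_j in alpha ∧ beta is (alpha_i * beta_j - alpha_j * beta_i). Collecting: alpha ∧ beta = (2*y*(x - y)) dx ∧ dy + (-4*y*(x + z)) dx ∧ dz + (2*y*(y + z)) dy ∧ dz.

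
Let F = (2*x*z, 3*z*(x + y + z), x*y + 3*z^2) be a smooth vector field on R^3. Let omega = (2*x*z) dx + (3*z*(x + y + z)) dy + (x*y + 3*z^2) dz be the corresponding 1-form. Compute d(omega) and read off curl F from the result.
d(omega) = (-2*x - 3*y - 6*z) dy ∧ dz + (2*x - y) dz ∧ dx + (3*z) dx ∧ dy; curl F = (-2*x - 3*y - 6*z, 2*x - y, 3*z)

d omega = sum_{i<j} (∂f_j/∂x_i - ∂f_i/∂x_j) dx_i ∧ dx_j. Under the identification (dy ∧ dz, dz ∧ dx, dx ∧ dy) ↔ (e_x, e_y, e_z), the coefficients are exactly the components of curl F. Compute:
  ∂R/∂y - ∂Q/∂z = (x) - (3*x + 3*y + 6*z) = -2*x - 3*y - 6*z
  ∂P/∂z - ∂R/∂x = (2*x) - (y) = 2*x - y
  ∂Q/∂x - ∂P/∂y = (3*z) - (0) = 3*z.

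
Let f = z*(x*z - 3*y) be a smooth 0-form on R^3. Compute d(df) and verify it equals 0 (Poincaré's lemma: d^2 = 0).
d(df) = 0

Step 1: df = sum_i (∂f/∂x_i) dx_i = (z^2) dx + (-3*z) dy + (2*x*z - 3*y) dz.
Step 2: Apply d again. Using the 1-form formula, the coefficient of dx ∧ dy in d(df) is ∂^2 f/∂x ∂y - ∂^2 f/∂y ∂x = (0) - (0) = 0 (equality of mixed partials for smooth f).
Similarly for dx ∧ dz and dy ∧ dz — all coefficients vanish. So d(df) = 0.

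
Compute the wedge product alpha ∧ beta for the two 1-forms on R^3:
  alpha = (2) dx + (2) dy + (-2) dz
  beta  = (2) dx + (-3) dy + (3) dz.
alpha ∧ beta = (-10) dx ∧ dy + (10) dx ∧ dz

Distribute the wedge, using dx_i ∧ dx_j = -dx_j ∧ dx_i and dx_i ∧ dx_i = 0. For each pair (i, j) with i < j, the coefficient of dx_i ∧ dx_j in alpha ∧ beta is (alpha_i * beta_j - alpha_j * beta_i). Collecting: alpha ∧ beta = (-10) dx ∧ dy + (10) dx ∧ dz.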